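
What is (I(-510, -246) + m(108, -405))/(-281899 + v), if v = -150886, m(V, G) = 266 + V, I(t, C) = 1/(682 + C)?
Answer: -32613/37738852 ≈ -0.00086418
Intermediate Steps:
(I(-510, -246) + m(108, -405))/(-281899 + v) = (1/(682 - 246) + (266 + 108))/(-281899 - 150886) = (1/436 + 374)/(-432785) = (1/436 + 374)*(-1/432785) = (163065/436)*(-1/432785) = -32613/37738852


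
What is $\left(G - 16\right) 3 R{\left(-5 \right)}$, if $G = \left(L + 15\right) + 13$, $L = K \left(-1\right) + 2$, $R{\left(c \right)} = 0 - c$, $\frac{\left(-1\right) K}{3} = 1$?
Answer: $255$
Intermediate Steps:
$K = -3$ ($K = \left(-3\right) 1 = -3$)
$R{\left(c \right)} = - c$
$L = 5$ ($L = \left(-3\right) \left(-1\right) + 2 = 3 + 2 = 5$)
$G = 33$ ($G = \left(5 + 15\right) + 13 = 20 + 13 = 33$)
$\left(G - 16\right) 3 R{\left(-5 \right)} = \left(33 - 16\right) 3 \left(\left(-1\right) \left(-5\right)\right) = 17 \cdot 3 \cdot 5 = 17 \cdot 15 = 255$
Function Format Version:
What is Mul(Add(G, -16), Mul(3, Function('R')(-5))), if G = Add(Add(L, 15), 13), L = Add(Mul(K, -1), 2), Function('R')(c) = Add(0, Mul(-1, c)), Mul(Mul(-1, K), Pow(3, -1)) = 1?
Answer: 255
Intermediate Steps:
K = -3 (K = Mul(-3, 1) = -3)
Function('R')(c) = Mul(-1, c)
L = 5 (L = Add(Mul(-3, -1), 2) = Add(3, 2) = 5)
G = 33 (G = Add(Add(5, 15), 13) = Add(20, 13) = 33)
Mul(Add(G, -16), Mul(3, Function('R')(-5))) = Mul(Add(33, -16), Mul(3, Mul(-1, -5))) = Mul(17, Mul(3, 5)) = Mul(17, 15) = 255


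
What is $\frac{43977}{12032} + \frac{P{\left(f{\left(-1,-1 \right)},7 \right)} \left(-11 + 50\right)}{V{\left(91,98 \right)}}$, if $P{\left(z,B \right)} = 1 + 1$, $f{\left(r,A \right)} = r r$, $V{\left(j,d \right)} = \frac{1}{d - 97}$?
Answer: $\frac{982473}{12032} \approx 81.655$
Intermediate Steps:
$V{\left(j,d \right)} = \frac{1}{-97 + d}$
$f{\left(r,A \right)} = r^{2}$
$P{\left(z,B \right)} = 2$
$\frac{43977}{12032} + \frac{P{\left(f{\left(-1,-1 \right)},7 \right)} \left(-11 + 50\right)}{V{\left(91,98 \right)}} = \frac{43977}{12032} + \frac{2 \left(-11 + 50\right)}{\frac{1}{-97 + 98}} = 43977 \cdot \frac{1}{12032} + \frac{2 \cdot 39}{1^{-1}} = \frac{43977}{12032} + \frac{78}{1} = \frac{43977}{12032} + 78 \cdot 1 = \frac{43977}{12032} + 78 = \frac{982473}{12032}$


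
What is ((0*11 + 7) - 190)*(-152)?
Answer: 27816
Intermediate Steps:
((0*11 + 7) - 190)*(-152) = ((0 + 7) - 190)*(-152) = (7 - 190)*(-152) = -183*(-152) = 27816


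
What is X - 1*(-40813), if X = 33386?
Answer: 74199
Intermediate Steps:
X - 1*(-40813) = 33386 - 1*(-40813) = 33386 + 40813 = 74199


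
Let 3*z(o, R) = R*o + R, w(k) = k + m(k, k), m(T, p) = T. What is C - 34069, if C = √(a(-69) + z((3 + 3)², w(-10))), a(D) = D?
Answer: -34069 + I*√2841/3 ≈ -34069.0 + 17.767*I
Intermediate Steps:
w(k) = 2*k (w(k) = k + k = 2*k)
z(o, R) = R/3 + R*o/3 (z(o, R) = (R*o + R)/3 = (R + R*o)/3 = R/3 + R*o/3)
C = I*√2841/3 (C = √(-69 + (2*(-10))*(1 + (3 + 3)²)/3) = √(-69 + (⅓)*(-20)*(1 + 6²)) = √(-69 + (⅓)*(-20)*(1 + 36)) = √(-69 + (⅓)*(-20)*37) = √(-69 - 740/3) = √(-947/3) = I*√2841/3 ≈ 17.767*I)
C - 34069 = I*√2841/3 - 34069 = -34069 + I*√2841/3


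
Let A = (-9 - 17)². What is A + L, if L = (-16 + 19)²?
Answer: 685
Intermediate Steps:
L = 9 (L = 3² = 9)
A = 676 (A = (-26)² = 676)
A + L = 676 + 9 = 685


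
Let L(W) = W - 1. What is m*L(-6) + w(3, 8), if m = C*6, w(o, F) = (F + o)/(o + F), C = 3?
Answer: -125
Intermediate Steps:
w(o, F) = 1 (w(o, F) = (F + o)/(F + o) = 1)
L(W) = -1 + W
m = 18 (m = 3*6 = 18)
m*L(-6) + w(3, 8) = 18*(-1 - 6) + 1 = 18*(-7) + 1 = -126 + 1 = -125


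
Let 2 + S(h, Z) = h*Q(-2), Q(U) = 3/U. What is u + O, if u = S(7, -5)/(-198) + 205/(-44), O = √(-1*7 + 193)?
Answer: -455/99 + √186 ≈ 9.0422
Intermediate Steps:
S(h, Z) = -2 - 3*h/2 (S(h, Z) = -2 + h*(3/(-2)) = -2 + h*(3*(-½)) = -2 + h*(-3/2) = -2 - 3*h/2)
O = √186 (O = √(-7 + 193) = √186 ≈ 13.638)
u = -455/99 (u = (-2 - 3/2*7)/(-198) + 205/(-44) = (-2 - 21/2)*(-1/198) + 205*(-1/44) = -25/2*(-1/198) - 205/44 = 25/396 - 205/44 = -455/99 ≈ -4.5960)
u + O = -455/99 + √186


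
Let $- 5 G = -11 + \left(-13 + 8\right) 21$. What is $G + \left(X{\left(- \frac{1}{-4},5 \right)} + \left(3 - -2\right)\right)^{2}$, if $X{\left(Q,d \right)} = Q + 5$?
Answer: $\frac{10261}{80} \approx 128.26$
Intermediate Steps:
$X{\left(Q,d \right)} = 5 + Q$
$G = \frac{116}{5}$ ($G = - \frac{-11 + \left(-13 + 8\right) 21}{5} = - \frac{-11 - 105}{5} = \left(- \frac{1}{5}\right) \left(-116\right) = \frac{116}{5} \approx 23.2$)
$G + \left(X{\left(- \frac{1}{-4},5 \right)} + \left(3 - -2\right)\right)^{2} = \frac{116}{5} + \left(\left(5 - \frac{1}{-4}\right) + \left(3 - -2\right)\right)^{2} = \frac{116}{5} + \left(\left(5 - - \frac{1}{4}\right) + \left(3 + 2\right)\right)^{2} = \frac{116}{5} + \left(\left(5 + \frac{1}{4}\right) + 5\right)^{2} = \frac{116}{5} + \left(\frac{21}{4} + 5\right)^{2} = \frac{116}{5} + \left(\frac{41}{4}\right)^{2} = \frac{116}{5} + \frac{1681}{16} = \frac{10261}{80}$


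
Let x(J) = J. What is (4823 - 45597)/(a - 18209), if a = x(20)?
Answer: 40774/18189 ≈ 2.2417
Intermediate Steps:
a = 20
(4823 - 45597)/(a - 18209) = (4823 - 45597)/(20 - 18209) = -40774/(-18189) = -40774*(-1/18189) = 40774/18189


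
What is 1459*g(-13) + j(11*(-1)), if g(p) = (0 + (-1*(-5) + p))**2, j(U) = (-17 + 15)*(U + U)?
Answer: 93420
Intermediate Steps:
j(U) = -4*U
g(p) = (5 + p)**2 (g(p) = (0 + (5 + p))**2 = (5 + p)**2)
1459*g(-13) + j(11*(-1)) = 1459*(5 - 13)**2 - 44*(-1) = 1459*(-8)**2 - 4*(-11) = 1459*64 + 44 = 93376 + 44 = 93420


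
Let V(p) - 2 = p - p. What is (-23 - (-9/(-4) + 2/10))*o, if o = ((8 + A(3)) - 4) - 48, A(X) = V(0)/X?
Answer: 6617/6 ≈ 1102.8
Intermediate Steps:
V(p) = 2 (V(p) = 2 + (p - p) = 2 + 0 = 2)
A(X) = 2/X
o = -130/3 (o = ((8 + 2/3) - 4) - 48 = (26/3 - 4) - 48 = 14/3 - 48 = -130/3 ≈ -43.333)
(-23 - (-9/(-4) + 2/10))*o = (-23 - (-9/(-4) + 2/10))*(-130/3) = (-23 - (-9*(-1/4) + 2*(1/10)))*(-130/3) = (-23 - (9/4 + 1/5))*(-130/3) = (-23 - 1*49/20)*(-130/3) = (-23 - 49/20)*(-130/3) = -509/20*(-130/3) = 6617/6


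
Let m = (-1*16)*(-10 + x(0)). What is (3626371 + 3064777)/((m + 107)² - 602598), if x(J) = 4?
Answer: -6691148/561389 ≈ -11.919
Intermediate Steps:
m = 96 (m = (-1*16)*(-10 + 4) = -16*(-6) = 96)
(3626371 + 3064777)/((m + 107)² - 602598) = (3626371 + 3064777)/((96 + 107)² - 602598) = 6691148/(203² - 602598) = 6691148/(41209 - 602598) = 6691148/(-561389) = 6691148*(-1/561389) = -6691148/561389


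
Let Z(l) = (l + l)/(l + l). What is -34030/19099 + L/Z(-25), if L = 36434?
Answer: 695818936/19099 ≈ 36432.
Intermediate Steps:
Z(l) = 1 (Z(l) = (2*l)/((2*l)) = (2*l)*(1/(2*l)) = 1)
-34030/19099 + L/Z(-25) = -34030/19099 + 36434/1 = -34030*1/19099 + 36434*1 = -34030/19099 + 36434 = 695818936/19099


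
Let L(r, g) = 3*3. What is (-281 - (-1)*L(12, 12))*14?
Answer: -3808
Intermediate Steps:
L(r, g) = 9
(-281 - (-1)*L(12, 12))*14 = (-281 - (-1)*9)*14 = (-281 - 1*(-9))*14 = (-281 + 9)*14 = -272*14 = -3808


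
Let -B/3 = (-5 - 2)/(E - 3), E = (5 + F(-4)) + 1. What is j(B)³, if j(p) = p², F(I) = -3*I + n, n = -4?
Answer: 85766121/1771561 ≈ 48.413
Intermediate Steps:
F(I) = -4 - 3*I (F(I) = -3*I - 4 = -4 - 3*I)
E = 14 (E = (5 + (-4 - 3*(-4))) + 1 = (5 + (-4 + 12)) + 1 = (5 + 8) + 1 = 13 + 1 = 14)
B = 21/11 (B = -3*(-5 - 2)/(14 - 3) = -(-21)/11 = -3*(-7/11) = 21/11 ≈ 1.9091)
j(B)³ = ((21/11)²)³ = (441/121)³ = 85766121/1771561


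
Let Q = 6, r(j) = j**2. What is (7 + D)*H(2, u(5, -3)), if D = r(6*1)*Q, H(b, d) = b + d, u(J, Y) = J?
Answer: 1561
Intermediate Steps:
D = 216 (D = (6*1)**2*6 = 6**2*6 = 36*6 = 216)
(7 + D)*H(2, u(5, -3)) = (7 + 216)*(2 + 5) = 223*7 = 1561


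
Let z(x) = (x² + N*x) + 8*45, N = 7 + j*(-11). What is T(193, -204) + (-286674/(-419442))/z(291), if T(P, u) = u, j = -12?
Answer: -1789616355941/8772629430 ≈ -204.00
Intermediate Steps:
N = 139 (N = 7 - 12*(-11) = 7 + 132 = 139)
z(x) = 360 + x² + 139*x (z(x) = (x² + 139*x) + 8*45 = (x² + 139*x) + 360 = 360 + x² + 139*x)
T(193, -204) + (-286674/(-419442))/z(291) = -204 + (-286674/(-419442))/(360 + 291² + 139*291) = -204 + (-286674*(-1/419442))/(360 + 84681 + 40449) = -204 + (47779/69907)/125490 = -204 + (47779/69907)*(1/125490) = -204 + 47779/8772629430 = -1789616355941/8772629430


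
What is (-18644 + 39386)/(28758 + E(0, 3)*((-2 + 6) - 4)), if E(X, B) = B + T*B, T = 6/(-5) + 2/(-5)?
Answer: 3457/4793 ≈ 0.72126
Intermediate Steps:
T = -8/5 (T = 6*(-⅕) + 2*(-⅕) = -6/5 - ⅖ = -8/5 ≈ -1.6000)
E(X, B) = -3*B/5 (E(X, B) = B - 8*B/5 = -3*B/5)
(-18644 + 39386)/(28758 + E(0, 3)*((-2 + 6) - 4)) = (-18644 + 39386)/(28758 + (-⅗*3)*((-2 + 6) - 4)) = 20742/(28758 - 9*(4 - 4)/5) = 20742/(28758 - 9/5*0) = 20742/(28758 + 0) = 20742/28758 = 20742*(1/28758) = 3457/4793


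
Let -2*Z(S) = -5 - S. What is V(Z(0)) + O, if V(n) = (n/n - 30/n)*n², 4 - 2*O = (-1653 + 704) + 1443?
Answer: -1255/4 ≈ -313.75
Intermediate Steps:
Z(S) = 5/2 + S/2 (Z(S) = -(-5 - S)/2 = 5/2 + S/2)
O = -245 (O = 2 - ((-1653 + 704) + 1443)/2 = 2 - (-949 + 1443)/2 = 2 - ½*494 = 2 - 247 = -245)
V(n) = n²*(1 - 30/n) (V(n) = (1 - 30/n)*n² = n²*(1 - 30/n))
V(Z(0)) + O = (5/2 + (½)*0)*(-30 + (5/2 + (½)*0)) - 245 = (5/2 + 0)*(-30 + (5/2 + 0)) - 245 = 5*(-30 + 5/2)/2 - 245 = (5/2)*(-55/2) - 245 = -275/4 - 245 = -1255/4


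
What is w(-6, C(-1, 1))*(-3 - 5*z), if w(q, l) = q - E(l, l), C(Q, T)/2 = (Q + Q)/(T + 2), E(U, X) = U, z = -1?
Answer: -28/3 ≈ -9.3333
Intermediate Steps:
C(Q, T) = 4*Q/(2 + T) (C(Q, T) = 2*((Q + Q)/(T + 2)) = 2*((2*Q)/(2 + T)) = 2*(2*Q/(2 + T)) = 4*Q/(2 + T))
w(q, l) = q - l
w(-6, C(-1, 1))*(-3 - 5*z) = (-6 - 4*(-1)/(2 + 1))*(-3 - 5*(-1)) = (-6 - 4*(-1)/3)*(-3 + 5) = (-6 - 4*(-1)/3)*2 = (-6 - 1*(-4/3))*2 = (-6 + 4/3)*2 = -14/3*2 = -28/3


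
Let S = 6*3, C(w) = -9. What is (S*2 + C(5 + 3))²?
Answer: 729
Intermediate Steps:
S = 18
(S*2 + C(5 + 3))² = (18*2 - 9)² = (36 - 9)² = 27² = 729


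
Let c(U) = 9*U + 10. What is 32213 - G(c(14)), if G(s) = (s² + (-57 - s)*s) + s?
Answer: 39829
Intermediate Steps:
c(U) = 10 + 9*U
G(s) = s + s² + s*(-57 - s) (G(s) = (s² + s*(-57 - s)) + s = s + s² + s*(-57 - s))
32213 - G(c(14)) = 32213 - (-56)*(10 + 9*14) = 32213 - (-56)*(10 + 126) = 32213 - (-56)*136 = 32213 - 1*(-7616) = 32213 + 7616 = 39829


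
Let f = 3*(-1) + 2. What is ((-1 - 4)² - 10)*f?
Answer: -15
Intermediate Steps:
f = -1 (f = -3 + 2 = -1)
((-1 - 4)² - 10)*f = ((-1 - 4)² - 10)*(-1) = ((-5)² - 10)*(-1) = (25 - 10)*(-1) = 15*(-1) = -15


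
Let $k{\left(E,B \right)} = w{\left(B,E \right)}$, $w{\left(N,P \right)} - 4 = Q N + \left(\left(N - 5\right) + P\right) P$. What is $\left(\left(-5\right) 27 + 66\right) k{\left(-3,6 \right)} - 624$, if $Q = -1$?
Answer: $-900$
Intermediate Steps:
$w{\left(N,P \right)} = 4 - N + P \left(-5 + N + P\right)$ ($w{\left(N,P \right)} = 4 - \left(N - \left(\left(N - 5\right) + P\right) P\right) = 4 - \left(N - \left(\left(-5 + N\right) + P\right) P\right) = 4 - \left(N - \left(-5 + N + P\right) P\right) = 4 - \left(N - P \left(-5 + N + P\right)\right) = 4 - N + P \left(-5 + N + P\right)$)
$k{\left(E,B \right)} = 4 + E^{2} - B - 5 E + B E$
$\left(\left(-5\right) 27 + 66\right) k{\left(-3,6 \right)} - 624 = \left(\left(-5\right) 27 + 66\right) \left(4 + \left(-3\right)^{2} - 6 - -15 + 6 \left(-3\right)\right) - 624 = \left(-135 + 66\right) \left(4 + 9 - 6 + 15 - 18\right) - 624 = \left(-69\right) 4 - 624 = -276 - 624 = -900$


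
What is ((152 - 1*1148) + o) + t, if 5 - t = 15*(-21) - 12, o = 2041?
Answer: 1377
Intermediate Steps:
t = 332 (t = 5 - (15*(-21) - 12) = 5 - (-315 - 12) = 5 - 1*(-327) = 5 + 327 = 332)
((152 - 1*1148) + o) + t = ((152 - 1*1148) + 2041) + 332 = ((152 - 1148) + 2041) + 332 = (-996 + 2041) + 332 = 1045 + 332 = 1377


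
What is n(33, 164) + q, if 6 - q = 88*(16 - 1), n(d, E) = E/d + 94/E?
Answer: -3540685/2706 ≈ -1308.5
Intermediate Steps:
n(d, E) = 94/E + E/d
q = -1314 (q = 6 - 88*(16 - 1) = 6 - 88*15 = 6 - 1*1320 = 6 - 1320 = -1314)
n(33, 164) + q = (94/164 + 164/33) - 1314 = (94*(1/164) + 164*(1/33)) - 1314 = (47/82 + 164/33) - 1314 = 14999/2706 - 1314 = -3540685/2706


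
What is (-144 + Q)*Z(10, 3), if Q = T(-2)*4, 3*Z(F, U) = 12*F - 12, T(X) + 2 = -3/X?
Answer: -5256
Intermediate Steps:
T(X) = -2 - 3/X
Z(F, U) = -4 + 4*F (Z(F, U) = (12*F - 12)/3 = (-12 + 12*F)/3 = -4 + 4*F)
Q = -2 (Q = (-2 - 3/(-2))*4 = (-2 - 3*(-1/2))*4 = (-2 + 3/2)*4 = -1/2*4 = -2)
(-144 + Q)*Z(10, 3) = (-144 - 2)*(-4 + 4*10) = -146*(-4 + 40) = -146*36 = -5256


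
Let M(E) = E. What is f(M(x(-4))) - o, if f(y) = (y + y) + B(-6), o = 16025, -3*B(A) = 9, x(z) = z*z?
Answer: -15996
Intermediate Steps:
x(z) = z²
B(A) = -3 (B(A) = -⅓*9 = -3)
f(y) = -3 + 2*y (f(y) = (y + y) - 3 = 2*y - 3 = -3 + 2*y)
f(M(x(-4))) - o = (-3 + 2*(-4)²) - 1*16025 = (-3 + 2*16) - 16025 = (-3 + 32) - 16025 = 29 - 16025 = -15996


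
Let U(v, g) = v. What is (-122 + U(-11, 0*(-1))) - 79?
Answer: -212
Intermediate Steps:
(-122 + U(-11, 0*(-1))) - 79 = (-122 - 11) - 79 = -133 - 79 = -212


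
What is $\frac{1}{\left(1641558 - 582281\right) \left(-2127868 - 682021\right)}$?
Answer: $- \frac{1}{2976450790253} \approx -3.3597 \cdot 10^{-13}$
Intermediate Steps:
$\frac{1}{\left(1641558 - 582281\right) \left(-2127868 - 682021\right)} = \frac{1}{1059277 \left(-2809889\right)} = \frac{1}{-2976450790253} = - \frac{1}{2976450790253}$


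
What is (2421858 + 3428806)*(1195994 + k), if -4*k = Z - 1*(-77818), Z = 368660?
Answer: 6344310849668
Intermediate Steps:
k = -223239/2 (k = -(368660 - 1*(-77818))/4 = -(368660 + 77818)/4 = -¼*446478 = -223239/2 ≈ -1.1162e+5)
(2421858 + 3428806)*(1195994 + k) = (2421858 + 3428806)*(1195994 - 223239/2) = 5850664*(2168749/2) = 6344310849668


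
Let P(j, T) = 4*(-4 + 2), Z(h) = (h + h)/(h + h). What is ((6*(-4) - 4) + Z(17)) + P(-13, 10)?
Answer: -35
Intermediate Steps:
Z(h) = 1 (Z(h) = (2*h)/((2*h)) = (2*h)*(1/(2*h)) = 1)
P(j, T) = -8 (P(j, T) = 4*(-2) = -8)
((6*(-4) - 4) + Z(17)) + P(-13, 10) = ((6*(-4) - 4) + 1) - 8 = ((-24 - 4) + 1) - 8 = (-28 + 1) - 8 = -27 - 8 = -35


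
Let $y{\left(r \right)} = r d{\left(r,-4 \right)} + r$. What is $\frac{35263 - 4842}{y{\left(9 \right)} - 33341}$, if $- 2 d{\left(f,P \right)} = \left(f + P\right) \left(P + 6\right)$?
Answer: $- \frac{30421}{33377} \approx -0.91144$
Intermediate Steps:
$d{\left(f,P \right)} = - \frac{\left(6 + P\right) \left(P + f\right)}{2}$ ($d{\left(f,P \right)} = - \frac{\left(f + P\right) \left(P + 6\right)}{2} = - \frac{\left(P + f\right) \left(6 + P\right)}{2} = - \frac{\left(6 + P\right) \left(P + f\right)}{2}$)
$y{\left(r \right)} = r + r \left(4 - r\right)$ ($y{\left(r \right)} = r \left(\left(-3\right) \left(-4\right) - 3 r - \frac{\left(-4\right)^{2}}{2} - - 2 r\right) + r = r \left(12 - 3 r - 8 + 2 r\right) + r = r \left(4 - r\right) + r = r + r \left(4 - r\right)$)
$\frac{35263 - 4842}{y{\left(9 \right)} - 33341} = \frac{35263 - 4842}{9 \left(5 - 9\right) - 33341} = \frac{30421}{9 \left(5 - 9\right) - 33341} = \frac{30421}{9 \left(-4\right) - 33341} = \frac{30421}{-36 - 33341} = \frac{30421}{-33377} = 30421 \left(- \frac{1}{33377}\right) = - \frac{30421}{33377}$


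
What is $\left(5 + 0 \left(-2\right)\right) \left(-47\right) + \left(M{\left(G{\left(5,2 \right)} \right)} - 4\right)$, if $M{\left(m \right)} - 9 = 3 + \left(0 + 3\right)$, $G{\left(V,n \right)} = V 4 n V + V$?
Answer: $-224$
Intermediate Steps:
$G{\left(V,n \right)} = V + 4 n V^{2}$ ($G{\left(V,n \right)} = 4 V n V + V = 4 n V^{2} + V = V + 4 n V^{2}$)
$M{\left(m \right)} = 15$ ($M{\left(m \right)} = 9 + \left(3 + \left(0 + 3\right)\right) = 9 + \left(3 + 3\right) = 9 + 6 = 15$)
$\left(5 + 0 \left(-2\right)\right) \left(-47\right) + \left(M{\left(G{\left(5,2 \right)} \right)} - 4\right) = \left(5 + 0 \left(-2\right)\right) \left(-47\right) + \left(15 - 4\right) = \left(5 + 0\right) \left(-47\right) + \left(15 - 4\right) = 5 \left(-47\right) + 11 = -235 + 11 = -224$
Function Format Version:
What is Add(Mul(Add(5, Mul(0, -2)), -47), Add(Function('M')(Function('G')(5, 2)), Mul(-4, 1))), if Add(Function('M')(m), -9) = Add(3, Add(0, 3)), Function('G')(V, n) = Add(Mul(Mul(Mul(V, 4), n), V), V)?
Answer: -224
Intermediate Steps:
Function('G')(V, n) = Add(V, Mul(4, n, Pow(V, 2))) (Function('G')(V, n) = Add(Mul(Mul(Mul(4, V), n), V), V) = Add(Mul(Mul(4, V, n), V), V) = Add(Mul(4, n, Pow(V, 2)), V) = Add(V, Mul(4, n, Pow(V, 2))))
Function('M')(m) = 15 (Function('M')(m) = Add(9, Add(3, Add(0, 3))) = Add(9, Add(3, 3)) = Add(9, 6) = 15)
Add(Mul(Add(5, Mul(0, -2)), -47), Add(Function('M')(Function('G')(5, 2)), Mul(-4, 1))) = Add(Mul(Add(5, Mul(0, -2)), -47), Add(15, Mul(-4, 1))) = Add(Mul(Add(5, 0), -47), Add(15, -4)) = Add(Mul(5, -47), 11) = Add(-235, 11) = -224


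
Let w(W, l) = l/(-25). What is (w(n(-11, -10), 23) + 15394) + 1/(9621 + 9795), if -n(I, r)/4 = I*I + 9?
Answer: 7471801057/485400 ≈ 15393.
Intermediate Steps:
n(I, r) = -36 - 4*I**2 (n(I, r) = -4*(I*I + 9) = -4*(I**2 + 9) = -4*(9 + I**2) = -36 - 4*I**2)
w(W, l) = -l/25 (w(W, l) = l*(-1/25) = -l/25)
(w(n(-11, -10), 23) + 15394) + 1/(9621 + 9795) = (-1/25*23 + 15394) + 1/(9621 + 9795) = (-23/25 + 15394) + 1/19416 = 384827/25 + 1/19416 = 7471801057/485400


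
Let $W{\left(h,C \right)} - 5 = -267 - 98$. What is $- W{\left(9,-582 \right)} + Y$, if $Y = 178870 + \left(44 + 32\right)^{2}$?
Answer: $185006$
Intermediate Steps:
$W{\left(h,C \right)} = -360$ ($W{\left(h,C \right)} = 5 - 365 = -360$)
$Y = 184646$ ($Y = 178870 + 76^{2} = 178870 + 5776 = 184646$)
$- W{\left(9,-582 \right)} + Y = \left(-1\right) \left(-360\right) + 184646 = 360 + 184646 = 185006$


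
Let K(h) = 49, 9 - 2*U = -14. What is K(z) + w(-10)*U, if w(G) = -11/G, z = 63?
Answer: 1233/20 ≈ 61.650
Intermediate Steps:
U = 23/2 (U = 9/2 - 1/2*(-14) = 9/2 + 7 = 23/2 ≈ 11.500)
K(z) + w(-10)*U = 49 - 11/(-10)*(23/2) = 49 - 11*(-1/10)*(23/2) = 49 + (11/10)*(23/2) = 49 + 253/20 = 1233/20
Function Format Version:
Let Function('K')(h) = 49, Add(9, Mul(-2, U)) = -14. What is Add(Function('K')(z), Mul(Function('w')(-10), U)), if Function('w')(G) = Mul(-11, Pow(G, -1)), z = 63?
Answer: Rational(1233, 20) ≈ 61.650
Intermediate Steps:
U = Rational(23, 2) (U = Add(Rational(9, 2), Mul(Rational(-1, 2), -14)) = Add(Rational(9, 2), 7) = Rational(23, 2) ≈ 11.500)
Add(Function('K')(z), Mul(Function('w')(-10), U)) = Add(49, Mul(Mul(-11, Pow(-10, -1)), Rational(23, 2))) = Add(49, Mul(Mul(-11, Rational(-1, 10)), Rational(23, 2))) = Add(49, Mul(Rational(11, 10), Rational(23, 2))) = Add(49, Rational(253, 20)) = Rational(1233, 20)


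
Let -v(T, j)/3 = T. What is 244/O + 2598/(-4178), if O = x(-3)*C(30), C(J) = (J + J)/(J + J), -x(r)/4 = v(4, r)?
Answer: 111841/25068 ≈ 4.4615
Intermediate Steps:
v(T, j) = -3*T
x(r) = 48 (x(r) = -(-12)*4 = -4*(-12) = 48)
C(J) = 1 (C(J) = (2*J)/((2*J)) = (2*J)*(1/(2*J)) = 1)
O = 48 (O = 48*1 = 48)
244/O + 2598/(-4178) = 244/48 + 2598/(-4178) = 244*(1/48) + 2598*(-1/4178) = 61/12 - 1299/2089 = 111841/25068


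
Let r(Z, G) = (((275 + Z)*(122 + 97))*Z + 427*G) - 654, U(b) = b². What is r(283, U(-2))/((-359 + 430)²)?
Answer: 34584220/5041 ≈ 6860.6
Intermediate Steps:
r(Z, G) = -654 + 427*G + Z*(60225 + 219*Z) (r(Z, G) = (((275 + Z)*219)*Z + 427*G) - 654 = ((60225 + 219*Z)*Z + 427*G) - 654 = (Z*(60225 + 219*Z) + 427*G) - 654 = (427*G + Z*(60225 + 219*Z)) - 654 = -654 + 427*G + Z*(60225 + 219*Z))
r(283, U(-2))/((-359 + 430)²) = (-654 + 219*283² + 427*(-2)² + 60225*283)/((-359 + 430)²) = (-654 + 219*80089 + 427*4 + 17043675)/(71²) = (-654 + 17539491 + 1708 + 17043675)/5041 = 34584220*(1/5041) = 34584220/5041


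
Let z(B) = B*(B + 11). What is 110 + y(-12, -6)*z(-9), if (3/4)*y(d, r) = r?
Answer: 254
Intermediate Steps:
y(d, r) = 4*r/3
z(B) = B*(11 + B)
110 + y(-12, -6)*z(-9) = 110 + ((4/3)*(-6))*(-9*(11 - 9)) = 110 - (-72)*2 = 110 - 8*(-18) = 110 + 144 = 254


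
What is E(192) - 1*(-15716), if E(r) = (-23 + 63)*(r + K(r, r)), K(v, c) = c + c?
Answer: 38756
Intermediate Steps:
K(v, c) = 2*c
E(r) = 120*r (E(r) = (-23 + 63)*(r + 2*r) = 40*(3*r) = 120*r)
E(192) - 1*(-15716) = 120*192 - 1*(-15716) = 23040 + 15716 = 38756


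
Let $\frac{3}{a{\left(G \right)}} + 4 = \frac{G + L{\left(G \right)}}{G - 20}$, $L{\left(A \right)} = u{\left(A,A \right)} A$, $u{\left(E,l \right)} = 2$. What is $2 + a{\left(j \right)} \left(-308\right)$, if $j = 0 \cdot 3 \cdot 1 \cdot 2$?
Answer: $233$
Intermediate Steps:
$L{\left(A \right)} = 2 A$
$j = 0$ ($j = 0 \cdot 3 \cdot 2 = 0 \cdot 2 = 0$)
$a{\left(G \right)} = \frac{3}{-4 + \frac{3 G}{-20 + G}}$ ($a{\left(G \right)} = \frac{3}{-4 + \frac{G + 2 G}{G - 20}} = \frac{3}{-4 + \frac{3 G}{-20 + G}}$)
$2 + a{\left(j \right)} \left(-308\right) = 2 + \frac{3 \left(-20 + 0\right)}{80 - 0} \left(-308\right) = 2 + 3 \frac{1}{80 + 0} \left(-20\right) \left(-308\right) = 2 + 3 \cdot \frac{1}{80} \left(-20\right) \left(-308\right) = 2 - -231 = 2 + 231 = 233$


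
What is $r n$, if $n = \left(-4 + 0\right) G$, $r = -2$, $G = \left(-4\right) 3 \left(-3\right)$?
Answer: $288$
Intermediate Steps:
$G = 36$ ($G = \left(-12\right) \left(-3\right) = 36$)
$n = -144$ ($n = \left(-4 + 0\right) 36 = \left(-4\right) 36 = -144$)
$r n = \left(-2\right) \left(-144\right) = 288$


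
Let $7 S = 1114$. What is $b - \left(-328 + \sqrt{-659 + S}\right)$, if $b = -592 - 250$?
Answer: $-514 - \frac{i \sqrt{24493}}{7} \approx -514.0 - 22.357 i$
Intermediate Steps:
$S = \frac{1114}{7}$ ($S = \frac{1}{7} \cdot 1114 = \frac{1114}{7} \approx 159.14$)
$b = -842$ ($b = -592 - 250 = -842$)
$b - \left(-328 + \sqrt{-659 + S}\right) = -842 - \left(-328 + \sqrt{-659 + \frac{1114}{7}}\right) = -842 - \left(-328 + \sqrt{- \frac{3499}{7}}\right) = -842 - \left(-328 + \frac{i \sqrt{24493}}{7}\right) = -842 + \left(328 - \frac{i \sqrt{24493}}{7}\right) = -514 - \frac{i \sqrt{24493}}{7}$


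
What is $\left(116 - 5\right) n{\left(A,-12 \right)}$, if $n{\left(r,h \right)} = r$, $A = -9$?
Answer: $-999$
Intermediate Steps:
$\left(116 - 5\right) n{\left(A,-12 \right)} = \left(116 - 5\right) \left(-9\right) = 111 \left(-9\right) = -999$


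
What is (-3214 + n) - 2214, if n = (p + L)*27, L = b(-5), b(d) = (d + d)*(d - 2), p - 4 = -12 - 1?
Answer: -3781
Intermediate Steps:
p = -9 (p = 4 + (-12 - 1) = 4 - 13 = -9)
b(d) = 2*d*(-2 + d) (b(d) = (2*d)*(-2 + d) = 2*d*(-2 + d))
L = 70 (L = 2*(-5)*(-2 - 5) = 2*(-5)*(-7) = 70)
n = 1647 (n = (-9 + 70)*27 = 61*27 = 1647)
(-3214 + n) - 2214 = (-3214 + 1647) - 2214 = -1567 - 2214 = -3781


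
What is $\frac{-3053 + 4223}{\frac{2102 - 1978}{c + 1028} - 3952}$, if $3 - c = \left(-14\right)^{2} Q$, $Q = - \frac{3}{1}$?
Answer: $- \frac{947115}{3199082} \approx -0.29606$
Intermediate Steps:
$Q = -3$ ($Q = \left(-3\right) 1 = -3$)
$c = 591$ ($c = 3 - \left(-14\right)^{2} \left(-3\right) = 3 - 196 \left(-3\right) = 3 - -588 = 3 + 588 = 591$)
$\frac{-3053 + 4223}{\frac{2102 - 1978}{c + 1028} - 3952} = \frac{-3053 + 4223}{\frac{2102 - 1978}{591 + 1028} - 3952} = \frac{1170}{\frac{124}{1619} - 3952} = \frac{1170}{- \frac{6398164}{1619}} = 1170 \left(- \frac{1619}{6398164}\right) = - \frac{947115}{3199082}$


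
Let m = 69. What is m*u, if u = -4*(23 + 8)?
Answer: -8556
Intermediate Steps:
u = -124 (u = -4*31 = -124)
m*u = 69*(-124) = -8556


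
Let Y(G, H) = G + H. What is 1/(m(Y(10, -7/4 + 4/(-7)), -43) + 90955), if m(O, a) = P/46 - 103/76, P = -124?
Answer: 1748/158982259 ≈ 1.0995e-5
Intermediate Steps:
m(O, a) = -7081/1748 (m(O, a) = -124/46 - 103/76 = -124*1/46 - 103*1/76 = -62/23 - 103/76 = -7081/1748)
1/(m(Y(10, -7/4 + 4/(-7)), -43) + 90955) = 1/(-7081/1748 + 90955) = 1/(158982259/1748) = 1748/158982259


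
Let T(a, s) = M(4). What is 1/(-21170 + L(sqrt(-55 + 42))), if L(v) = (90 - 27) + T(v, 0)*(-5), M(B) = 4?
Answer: -1/21127 ≈ -4.7333e-5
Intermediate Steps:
T(a, s) = 4
L(v) = 43 (L(v) = (90 - 27) + 4*(-5) = 63 - 20 = 43)
1/(-21170 + L(sqrt(-55 + 42))) = 1/(-21170 + 43) = 1/(-21127) = -1/21127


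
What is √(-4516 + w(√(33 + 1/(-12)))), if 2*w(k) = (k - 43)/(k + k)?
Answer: √(-2818279575 - 33970*√1185)/790 ≈ 67.213*I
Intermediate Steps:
w(k) = (-43 + k)/(4*k) (w(k) = ((k - 43)/(k + k))/2 = ((-43 + k)/((2*k)))/2 = ((-43 + k)*(1/(2*k)))/2 = ((-43 + k)/(2*k))/2 = (-43 + k)/(4*k))
√(-4516 + w(√(33 + 1/(-12)))) = √(-4516 + (-43 + √(33 + 1/(-12)))/(4*(√(33 + 1/(-12))))) = √(-4516 + (-43 + √(33 - 1/12))/(4*(√(33 - 1/12)))) = √(-4516 + (-43 + √(395/12))/(4*(√(395/12)))) = √(-4516 + (-43 + √1185/6)/(4*((√1185/6)))) = √(-4516 + (2*√1185/395)*(-43 + √1185/6)/4) = √(-4516 + √1185*(-43 + √1185/6)/790)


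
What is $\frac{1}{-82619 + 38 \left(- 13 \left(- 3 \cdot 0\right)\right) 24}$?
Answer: $- \frac{1}{82619} \approx -1.2104 \cdot 10^{-5}$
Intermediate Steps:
$\frac{1}{-82619 + 38 \left(- 13 \left(- 3 \cdot 0\right)\right) 24} = \frac{1}{-82619 + 38 \left(- 13 \left(\left(-1\right) 0\right)\right) 24} = \frac{1}{-82619 + 38 \left(\left(-13\right) 0\right) 24} = \frac{1}{-82619 + 38 \cdot 0 \cdot 24} = \frac{1}{-82619 + 0 \cdot 24} = \frac{1}{-82619 + 0} = \frac{1}{-82619} = - \frac{1}{82619}$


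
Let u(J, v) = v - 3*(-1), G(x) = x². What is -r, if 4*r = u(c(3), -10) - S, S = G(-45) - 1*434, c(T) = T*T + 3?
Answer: 799/2 ≈ 399.50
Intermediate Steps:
c(T) = 3 + T² (c(T) = T² + 3 = 3 + T²)
u(J, v) = 3 + v (u(J, v) = v + 3 = 3 + v)
S = 1591 (S = (-45)² - 1*434 = 2025 - 434 = 1591)
r = -799/2 (r = ((3 - 10) - 1*1591)/4 = (-7 - 1591)/4 = (¼)*(-1598) = -799/2 ≈ -399.50)
-r = -1*(-799/2) = 799/2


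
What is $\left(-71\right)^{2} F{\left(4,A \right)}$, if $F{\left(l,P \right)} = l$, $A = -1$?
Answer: $20164$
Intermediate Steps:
$\left(-71\right)^{2} F{\left(4,A \right)} = \left(-71\right)^{2} \cdot 4 = 5041 \cdot 4 = 20164$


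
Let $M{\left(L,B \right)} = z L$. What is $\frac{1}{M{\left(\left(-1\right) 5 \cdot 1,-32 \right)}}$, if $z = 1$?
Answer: $- \frac{1}{5} \approx -0.2$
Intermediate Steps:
$M{\left(L,B \right)} = L$ ($M{\left(L,B \right)} = 1 L = L$)
$\frac{1}{M{\left(\left(-1\right) 5 \cdot 1,-32 \right)}} = \frac{1}{\left(-1\right) 5 \cdot 1} = \frac{1}{\left(-5\right) 1} = \frac{1}{-5} = - \frac{1}{5}$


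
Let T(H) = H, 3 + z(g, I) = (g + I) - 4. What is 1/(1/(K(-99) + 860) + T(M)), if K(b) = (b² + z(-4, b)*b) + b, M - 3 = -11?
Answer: -21452/171615 ≈ -0.12500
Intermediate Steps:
M = -8 (M = 3 - 11 = -8)
z(g, I) = -7 + I + g (z(g, I) = -3 + ((g + I) - 4) = -3 + ((I + g) - 4) = -3 + (-4 + I + g) = -7 + I + g)
K(b) = b + b² + b*(-11 + b) (K(b) = (b² + (-7 + b - 4)*b) + b = (b² + (-11 + b)*b) + b = (b² + b*(-11 + b)) + b = b + b² + b*(-11 + b))
1/(1/(K(-99) + 860) + T(M)) = 1/(1/(2*(-99)*(-5 - 99) + 860) - 8) = 1/(1/(2*(-99)*(-104) + 860) - 8) = 1/(1/(20592 + 860) - 8) = 1/(1/21452 - 8) = 1/(-171615/21452) = -21452/171615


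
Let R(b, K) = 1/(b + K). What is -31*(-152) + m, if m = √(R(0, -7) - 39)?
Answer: 4712 + I*√1918/7 ≈ 4712.0 + 6.2564*I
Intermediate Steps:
R(b, K) = 1/(K + b)
m = I*√1918/7 (m = √(1/(-7 + 0) - 39) = √(1/(-7) - 39) = √(-⅐ - 39) = √(-274/7) = I*√1918/7 ≈ 6.2564*I)
-31*(-152) + m = -31*(-152) + I*√1918/7 = 4712 + I*√1918/7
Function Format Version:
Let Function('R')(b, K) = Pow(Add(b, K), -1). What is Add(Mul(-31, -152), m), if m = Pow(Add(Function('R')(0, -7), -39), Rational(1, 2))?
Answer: Add(4712, Mul(Rational(1, 7), I, Pow(1918, Rational(1, 2)))) ≈ Add(4712.0, Mul(6.2564, I))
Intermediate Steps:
Function('R')(b, K) = Pow(Add(K, b), -1)
m = Mul(Rational(1, 7), I, Pow(1918, Rational(1, 2))) (m = Pow(Add(Pow(Add(-7, 0), -1), -39), Rational(1, 2)) = Pow(Add(Pow(-7, -1), -39), Rational(1, 2)) = Pow(Add(Rational(-1, 7), -39), Rational(1, 2)) = Pow(Rational(-274, 7), Rational(1, 2)) = Mul(Rational(1, 7), I, Pow(1918, Rational(1, 2))) ≈ Mul(6.2564, I))
Add(Mul(-31, -152), m) = Add(Mul(-31, -152), Mul(Rational(1, 7), I, Pow(1918, Rational(1, 2)))) = Add(4712, Mul(Rational(1, 7), I, Pow(1918, Rational(1, 2))))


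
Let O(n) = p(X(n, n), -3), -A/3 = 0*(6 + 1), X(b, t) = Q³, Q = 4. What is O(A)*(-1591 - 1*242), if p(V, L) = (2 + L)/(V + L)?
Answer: 1833/61 ≈ 30.049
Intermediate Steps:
X(b, t) = 64 (X(b, t) = 4³ = 64)
p(V, L) = (2 + L)/(L + V)
A = 0 (A = -0*(6 + 1) = -0*7 = -3*0 = 0)
O(n) = -1/61 (O(n) = (2 - 3)/(-3 + 64) = -1/61)
O(A)*(-1591 - 1*242) = -(-1591 - 1*242)/61 = -(-1591 - 242)/61 = -1/61*(-1833) = 1833/61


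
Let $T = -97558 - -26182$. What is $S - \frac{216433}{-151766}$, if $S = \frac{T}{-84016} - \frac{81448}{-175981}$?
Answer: $\frac{384052483714797}{140243353273946} \approx 2.7385$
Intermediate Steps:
$T = -71376$ ($T = -97558 + 26182 = -71376$)
$S = \frac{1212734689}{924076231}$ ($S = - \frac{71376}{-84016} - \frac{81448}{-175981} = \left(-71376\right) \left(- \frac{1}{84016}\right) - - \frac{81448}{175981} = \frac{4461}{5251} + \frac{81448}{175981} = \frac{1212734689}{924076231} \approx 1.3124$)
$S - \frac{216433}{-151766} = \frac{1212734689}{924076231} - \frac{216433}{-151766} = \frac{1212734689}{924076231} - 216433 \left(- \frac{1}{151766}\right) = \frac{1212734689}{924076231} - - \frac{216433}{151766} = \frac{1212734689}{924076231} + \frac{216433}{151766} = \frac{384052483714797}{140243353273946}$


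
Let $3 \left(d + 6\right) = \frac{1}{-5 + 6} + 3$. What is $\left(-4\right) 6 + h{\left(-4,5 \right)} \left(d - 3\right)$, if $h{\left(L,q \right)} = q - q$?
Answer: $-24$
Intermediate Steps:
$h{\left(L,q \right)} = 0$
$d = - \frac{14}{3}$ ($d = -6 + \frac{\frac{1}{-5 + 6} + 3}{3} = -6 + \frac{1^{-1} + 3}{3} = -6 + \frac{1 + 3}{3} = -6 + \frac{1}{3} \cdot 4 = -6 + \frac{4}{3} = - \frac{14}{3} \approx -4.6667$)
$\left(-4\right) 6 + h{\left(-4,5 \right)} \left(d - 3\right) = \left(-4\right) 6 + 0 \left(- \frac{14}{3} - 3\right) = -24 + 0 \left(- \frac{23}{3}\right) = -24 + 0 = -24$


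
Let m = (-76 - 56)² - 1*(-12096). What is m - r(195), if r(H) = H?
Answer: 29325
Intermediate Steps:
m = 29520 (m = (-132)² + 12096 = 17424 + 12096 = 29520)
m - r(195) = 29520 - 1*195 = 29520 - 195 = 29325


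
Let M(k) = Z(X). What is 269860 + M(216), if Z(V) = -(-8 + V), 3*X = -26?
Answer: 809630/3 ≈ 2.6988e+5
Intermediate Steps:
X = -26/3 (X = (⅓)*(-26) = -26/3 ≈ -8.6667)
Z(V) = 8 - V
M(k) = 50/3 (M(k) = 8 - 1*(-26/3) = 8 + 26/3 = 50/3)
269860 + M(216) = 269860 + 50/3 = 809630/3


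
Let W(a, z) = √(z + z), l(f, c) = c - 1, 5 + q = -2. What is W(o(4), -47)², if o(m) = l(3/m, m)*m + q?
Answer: -94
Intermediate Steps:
q = -7 (q = -5 - 2 = -7)
l(f, c) = -1 + c
o(m) = -7 + m*(-1 + m) (o(m) = (-1 + m)*m - 7 = m*(-1 + m) - 7 = -7 + m*(-1 + m))
W(a, z) = √2*√z (W(a, z) = √(2*z) = √2*√z)
W(o(4), -47)² = (√2*√(-47))² = (√2*(I*√47))² = (I*√94)² = -94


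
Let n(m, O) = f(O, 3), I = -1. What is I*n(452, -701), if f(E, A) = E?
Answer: 701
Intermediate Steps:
n(m, O) = O
I*n(452, -701) = -1*(-701) = 701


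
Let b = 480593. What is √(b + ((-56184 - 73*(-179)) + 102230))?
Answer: √539706 ≈ 734.65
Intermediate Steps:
√(b + ((-56184 - 73*(-179)) + 102230)) = √(480593 + ((-56184 - 73*(-179)) + 102230)) = √(480593 + ((-56184 + 13067) + 102230)) = √(480593 + (-43117 + 102230)) = √(480593 + 59113) = √539706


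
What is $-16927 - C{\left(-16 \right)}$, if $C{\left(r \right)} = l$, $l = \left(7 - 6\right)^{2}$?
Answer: $-16928$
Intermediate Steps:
$l = 1$ ($l = 1^{2} = 1$)
$C{\left(r \right)} = 1$
$-16927 - C{\left(-16 \right)} = -16927 - 1 = -16928$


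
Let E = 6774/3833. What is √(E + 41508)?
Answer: √609856893354/3833 ≈ 203.74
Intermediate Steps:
E = 6774/3833 (E = 6774*(1/3833) = 6774/3833 ≈ 1.7673)
√(E + 41508) = √(6774/3833 + 41508) = √(159106938/3833) = √609856893354/3833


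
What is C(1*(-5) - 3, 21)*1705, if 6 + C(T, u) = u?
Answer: 25575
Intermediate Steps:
C(T, u) = -6 + u
C(1*(-5) - 3, 21)*1705 = (-6 + 21)*1705 = 15*1705 = 25575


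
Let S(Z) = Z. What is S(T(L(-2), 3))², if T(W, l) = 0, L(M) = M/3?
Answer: 0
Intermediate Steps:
L(M) = M/3 (L(M) = M*(⅓) = M/3)
S(T(L(-2), 3))² = 0² = 0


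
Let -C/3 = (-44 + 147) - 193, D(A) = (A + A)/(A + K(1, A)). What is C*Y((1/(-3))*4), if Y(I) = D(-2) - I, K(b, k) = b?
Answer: 1440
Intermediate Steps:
D(A) = 2*A/(1 + A) (D(A) = (A + A)/(A + 1) = (2*A)/(1 + A) = 2*A/(1 + A))
Y(I) = 4 - I (Y(I) = 2*(-2)/(1 - 2) - I = 2*(-2)/(-1) - I = 2*(-2)*(-1) - I = 4 - I)
C = 270 (C = -3*((-44 + 147) - 193) = -3*(103 - 193) = -3*(-90) = 270)
C*Y((1/(-3))*4) = 270*(4 - 1/(-3)*4) = 270*(4 - 1*(-⅓)*4) = 270*(4 - (-1)*4/3) = 270*(4 - 1*(-4/3)) = 270*(4 + 4/3) = 270*(16/3) = 1440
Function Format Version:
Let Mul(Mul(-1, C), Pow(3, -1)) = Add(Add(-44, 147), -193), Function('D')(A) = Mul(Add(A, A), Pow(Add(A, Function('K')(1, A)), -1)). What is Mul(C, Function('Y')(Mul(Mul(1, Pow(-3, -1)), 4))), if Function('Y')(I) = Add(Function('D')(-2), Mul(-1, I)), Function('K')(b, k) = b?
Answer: 1440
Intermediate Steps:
Function('D')(A) = Mul(2, A, Pow(Add(1, A), -1)) (Function('D')(A) = Mul(Add(A, A), Pow(Add(A, 1), -1)) = Mul(Mul(2, A), Pow(Add(1, A), -1)) = Mul(2, A, Pow(Add(1, A), -1)))
Function('Y')(I) = Add(4, Mul(-1, I)) (Function('Y')(I) = Add(Mul(2, -2, Pow(Add(1, -2), -1)), Mul(-1, I)) = Add(Mul(2, -2, Pow(-1, -1)), Mul(-1, I)) = Add(Mul(2, -2, -1), Mul(-1, I)) = Add(4, Mul(-1, I)))
C = 270 (C = Mul(-3, Add(Add(-44, 147), -193)) = Mul(-3, Add(103, -193)) = Mul(-3, -90) = 270)
Mul(C, Function('Y')(Mul(Mul(1, Pow(-3, -1)), 4))) = Mul(270, Add(4, Mul(-1, Mul(Mul(1, Pow(-3, -1)), 4)))) = Mul(270, Add(4, Mul(-1, Mul(Mul(1, Rational(-1, 3)), 4)))) = Mul(270, Add(4, Mul(-1, Mul(Rational(-1, 3), 4)))) = Mul(270, Add(4, Mul(-1, Rational(-4, 3)))) = Mul(270, Add(4, Rational(4, 3))) = Mul(270, Rational(16, 3)) = 1440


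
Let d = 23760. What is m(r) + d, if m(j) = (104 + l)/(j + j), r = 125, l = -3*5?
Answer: 5940089/250 ≈ 23760.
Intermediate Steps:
l = -15
m(j) = 89/(2*j) (m(j) = (104 - 15)/(j + j) = 89/((2*j)) = 89*(1/(2*j)) = 89/(2*j))
m(r) + d = (89/2)/125 + 23760 = (89/2)*(1/125) + 23760 = 89/250 + 23760 = 5940089/250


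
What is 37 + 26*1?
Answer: 63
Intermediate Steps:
37 + 26*1 = 37 + 26 = 63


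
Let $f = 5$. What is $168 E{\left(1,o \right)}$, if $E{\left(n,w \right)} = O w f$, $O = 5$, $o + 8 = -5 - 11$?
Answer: $-100800$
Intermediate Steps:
$o = -24$ ($o = -8 - 16 = -24$)
$E{\left(n,w \right)} = 25 w$ ($E{\left(n,w \right)} = 5 w 5 = 25 w$)
$168 E{\left(1,o \right)} = 168 \cdot 25 \left(-24\right) = 168 \left(-600\right) = -100800$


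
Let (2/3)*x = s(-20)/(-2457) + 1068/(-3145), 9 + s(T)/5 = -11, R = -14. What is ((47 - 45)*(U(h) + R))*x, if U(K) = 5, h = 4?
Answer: 2309576/286195 ≈ 8.0699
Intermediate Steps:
s(T) = -100 (s(T) = -45 + 5*(-11) = -45 - 55 = -100)
x = -1154788/2575755 (x = 3*(-100/(-2457) + 1068/(-3145))/2 = 3*(-100*(-1/2457) + 1068*(-1/3145))/2 = 3*(100/2457 - 1068/3145)/2 = (3/2)*(-2309576/7727265) = -1154788/2575755 ≈ -0.44833)
((47 - 45)*(U(h) + R))*x = ((47 - 45)*(5 - 14))*(-1154788/2575755) = (2*(-9))*(-1154788/2575755) = -18*(-1154788/2575755) = 2309576/286195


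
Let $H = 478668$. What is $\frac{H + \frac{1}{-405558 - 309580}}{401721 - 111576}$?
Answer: $\frac{342313676183}{207493715010} \approx 1.6498$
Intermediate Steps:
$\frac{H + \frac{1}{-405558 - 309580}}{401721 - 111576} = \frac{478668 + \frac{1}{-405558 - 309580}}{401721 - 111576} = \frac{478668 + \frac{1}{-715138}}{290145} = \left(478668 - \frac{1}{715138}\right) \frac{1}{290145} = \frac{342313676183}{715138} \cdot \frac{1}{290145} = \frac{342313676183}{207493715010}$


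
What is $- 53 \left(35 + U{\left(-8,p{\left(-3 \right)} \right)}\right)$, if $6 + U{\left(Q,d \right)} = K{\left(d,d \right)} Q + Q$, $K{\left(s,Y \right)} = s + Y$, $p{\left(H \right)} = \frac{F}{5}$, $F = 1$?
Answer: $- \frac{4717}{5} \approx -943.4$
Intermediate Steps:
$p{\left(H \right)} = \frac{1}{5}$ ($p{\left(H \right)} = 1 \cdot \frac{1}{5} = \frac{1}{5}$)
$K{\left(s,Y \right)} = Y + s$
$U{\left(Q,d \right)} = -6 + Q + 2 Q d$ ($U{\left(Q,d \right)} = -6 + \left(\left(d + d\right) Q + Q\right) = -6 + \left(2 d Q + Q\right) = -6 + \left(2 Q d + Q\right) = -6 + \left(Q + 2 Q d\right) = -6 + Q + 2 Q d$)
$- 53 \left(35 + U{\left(-8,p{\left(-3 \right)} \right)}\right) = - 53 \left(35 - \left(14 + \frac{16}{5}\right)\right) = - 53 \left(35 - \frac{86}{5}\right) = \left(-53\right) \frac{89}{5} = - \frac{4717}{5}$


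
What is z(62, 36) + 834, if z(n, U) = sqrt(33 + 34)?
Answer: 834 + sqrt(67) ≈ 842.19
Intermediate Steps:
z(n, U) = sqrt(67)
z(62, 36) + 834 = sqrt(67) + 834 = 834 + sqrt(67)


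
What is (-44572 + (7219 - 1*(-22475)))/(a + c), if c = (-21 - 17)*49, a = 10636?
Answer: -7439/4387 ≈ -1.6957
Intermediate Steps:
c = -1862 (c = -38*49 = -1862)
(-44572 + (7219 - 1*(-22475)))/(a + c) = (-44572 + (7219 - 1*(-22475)))/(10636 - 1862) = (-44572 + (7219 + 22475))/8774 = (-44572 + 29694)*(1/8774) = -14878*1/8774 = -7439/4387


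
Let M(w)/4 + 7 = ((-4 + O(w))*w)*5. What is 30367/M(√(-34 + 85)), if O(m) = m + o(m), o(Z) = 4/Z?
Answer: 2034589/51424 + 151835*√51/51424 ≈ 60.651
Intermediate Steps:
O(m) = m + 4/m
M(w) = -28 + 20*w*(-4 + w + 4/w) (M(w) = -28 + 4*(((-4 + (w + 4/w))*w)*5) = -28 + 4*(((-4 + w + 4/w)*w)*5) = -28 + 4*((w*(-4 + w + 4/w))*5) = -28 + 4*(5*w*(-4 + w + 4/w)) = -28 + 20*w*(-4 + w + 4/w))
30367/M(√(-34 + 85)) = 30367/(52 - 80*√(-34 + 85) + 20*(√(-34 + 85))²) = 30367/(52 - 80*√51 + 20*(√51)²) = 30367/(52 - 80*√51 + 20*51) = 30367/(52 - 80*√51 + 1020) = 30367/(1072 - 80*√51)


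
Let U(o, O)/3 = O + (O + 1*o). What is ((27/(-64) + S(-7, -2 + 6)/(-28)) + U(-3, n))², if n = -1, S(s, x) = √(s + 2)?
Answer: 47733001/200704 + 141*I*√5/128 ≈ 237.83 + 2.4632*I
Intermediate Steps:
S(s, x) = √(2 + s)
U(o, O) = 3*o + 6*O (U(o, O) = 3*(O + (O + 1*o)) = 3*(O + (O + o)) = 3*(o + 2*O) = 3*o + 6*O)
((27/(-64) + S(-7, -2 + 6)/(-28)) + U(-3, n))² = ((27/(-64) + √(2 - 7)/(-28)) + (3*(-3) + 6*(-1)))² = ((27*(-1/64) + √(-5)*(-1/28)) + (-9 - 6))² = ((-27/64 + (I*√5)*(-1/28)) - 15)² = ((-27/64 - I*√5/28) - 15)² = (-987/64 - I*√5/28)²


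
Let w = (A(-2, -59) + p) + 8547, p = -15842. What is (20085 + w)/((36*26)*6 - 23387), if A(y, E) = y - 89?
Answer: -12699/17771 ≈ -0.71459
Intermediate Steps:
A(y, E) = -89 + y
w = -7386 (w = ((-89 - 2) - 15842) + 8547 = (-91 - 15842) + 8547 = -15933 + 8547 = -7386)
(20085 + w)/((36*26)*6 - 23387) = (20085 - 7386)/((36*26)*6 - 23387) = 12699/(936*6 - 23387) = 12699/(5616 - 23387) = 12699/(-17771) = 12699*(-1/17771) = -12699/17771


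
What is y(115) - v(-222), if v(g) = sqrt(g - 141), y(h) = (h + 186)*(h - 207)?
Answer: -27692 - 11*I*sqrt(3) ≈ -27692.0 - 19.053*I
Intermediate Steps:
y(h) = (-207 + h)*(186 + h) (y(h) = (186 + h)*(-207 + h) = (-207 + h)*(186 + h))
v(g) = sqrt(-141 + g)
y(115) - v(-222) = (-38502 + 115**2 - 21*115) - sqrt(-141 - 222) = (-38502 + 13225 - 2415) - sqrt(-363) = -27692 - 11*I*sqrt(3)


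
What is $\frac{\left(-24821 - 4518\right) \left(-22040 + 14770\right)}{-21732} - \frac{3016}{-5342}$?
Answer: $- \frac{284838458887}{29023086} \approx -9814.2$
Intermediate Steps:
$\frac{\left(-24821 - 4518\right) \left(-22040 + 14770\right)}{-21732} - \frac{3016}{-5342} = \left(-29339\right) \left(-7270\right) \left(- \frac{1}{21732}\right) - - \frac{1508}{2671} = 213294530 \left(- \frac{1}{21732}\right) + \frac{1508}{2671} = - \frac{106647265}{10866} + \frac{1508}{2671} = - \frac{284838458887}{29023086}$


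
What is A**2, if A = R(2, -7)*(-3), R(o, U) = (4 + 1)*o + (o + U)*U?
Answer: 18225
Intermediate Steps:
R(o, U) = 5*o + U*(U + o) (R(o, U) = 5*o + (U + o)*U = 5*o + U*(U + o))
A = -135 (A = ((-7)**2 + 5*2 - 7*2)*(-3) = (49 + 10 - 14)*(-3) = 45*(-3) = -135)
A**2 = (-135)**2 = 18225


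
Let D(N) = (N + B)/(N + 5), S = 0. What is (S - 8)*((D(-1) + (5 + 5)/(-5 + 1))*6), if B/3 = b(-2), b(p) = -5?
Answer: 312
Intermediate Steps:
B = -15 (B = 3*(-5) = -15)
D(N) = (-15 + N)/(5 + N) (D(N) = (N - 15)/(N + 5) = (-15 + N)/(5 + N))
(S - 8)*((D(-1) + (5 + 5)/(-5 + 1))*6) = (0 - 8)*(((-15 - 1)/(5 - 1) + (5 + 5)/(-5 + 1))*6) = -8*(-16/4 + 10/(-4))*6 = -8*((¼)*(-16) + 10*(-¼))*6 = -8*(-4 - 5/2)*6 = -(-52)*6 = -8*(-39) = 312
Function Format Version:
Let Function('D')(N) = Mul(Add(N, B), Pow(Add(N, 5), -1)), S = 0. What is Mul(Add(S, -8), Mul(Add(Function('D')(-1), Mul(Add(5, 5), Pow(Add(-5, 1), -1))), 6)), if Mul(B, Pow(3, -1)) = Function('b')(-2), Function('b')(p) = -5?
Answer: 312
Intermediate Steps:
B = -15 (B = Mul(3, -5) = -15)
Function('D')(N) = Mul(Pow(Add(5, N), -1), Add(-15, N)) (Function('D')(N) = Mul(Add(N, -15), Pow(Add(N, 5), -1)) = Mul(Add(-15, N), Pow(Add(5, N), -1)) = Mul(Pow(Add(5, N), -1), Add(-15, N)))
Mul(Add(S, -8), Mul(Add(Function('D')(-1), Mul(Add(5, 5), Pow(Add(-5, 1), -1))), 6)) = Mul(Add(0, -8), Mul(Add(Mul(Pow(Add(5, -1), -1), Add(-15, -1)), Mul(Add(5, 5), Pow(Add(-5, 1), -1))), 6)) = Mul(-8, Mul(Add(Mul(Pow(4, -1), -16), Mul(10, Pow(-4, -1))), 6)) = Mul(-8, Mul(Add(Mul(Rational(1, 4), -16), Mul(10, Rational(-1, 4))), 6)) = Mul(-8, Mul(Add(-4, Rational(-5, 2)), 6)) = Mul(-8, Mul(Rational(-13, 2), 6)) = Mul(-8, -39) = 312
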